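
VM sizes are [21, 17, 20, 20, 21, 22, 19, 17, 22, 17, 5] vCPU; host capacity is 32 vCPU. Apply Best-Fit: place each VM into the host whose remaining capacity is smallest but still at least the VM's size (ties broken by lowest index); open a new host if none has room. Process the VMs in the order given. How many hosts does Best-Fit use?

10

21 vCPU → host 1 (remaining 11 vCPU)
17 vCPU → host 2 (remaining 15 vCPU)
20 vCPU → host 3 (remaining 12 vCPU)
20 vCPU → host 4 (remaining 12 vCPU)
21 vCPU → host 5 (remaining 11 vCPU)
22 vCPU → host 6 (remaining 10 vCPU)
19 vCPU → host 7 (remaining 13 vCPU)
17 vCPU → host 8 (remaining 15 vCPU)
22 vCPU → host 9 (remaining 10 vCPU)
17 vCPU → host 10 (remaining 15 vCPU)
5 vCPU → host 6 (remaining 5 vCPU)
Final hosts: [21] [17] [20] [20] [21] [22,5] [19] [17] [22] [17].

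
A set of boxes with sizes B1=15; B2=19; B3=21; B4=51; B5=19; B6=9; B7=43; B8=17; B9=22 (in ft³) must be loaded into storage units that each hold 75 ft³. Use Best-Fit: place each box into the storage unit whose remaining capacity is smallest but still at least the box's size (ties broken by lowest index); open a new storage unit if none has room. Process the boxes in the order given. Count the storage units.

4

B1 (15 ft³) → storage unit 1 (remaining 60 ft³)
B2 (19 ft³) → storage unit 1 (remaining 41 ft³)
B3 (21 ft³) → storage unit 1 (remaining 20 ft³)
B4 (51 ft³) → storage unit 2 (remaining 24 ft³)
B5 (19 ft³) → storage unit 1 (remaining 1 ft³)
B6 (9 ft³) → storage unit 2 (remaining 15 ft³)
B7 (43 ft³) → storage unit 3 (remaining 32 ft³)
B8 (17 ft³) → storage unit 3 (remaining 15 ft³)
B9 (22 ft³) → storage unit 4 (remaining 53 ft³)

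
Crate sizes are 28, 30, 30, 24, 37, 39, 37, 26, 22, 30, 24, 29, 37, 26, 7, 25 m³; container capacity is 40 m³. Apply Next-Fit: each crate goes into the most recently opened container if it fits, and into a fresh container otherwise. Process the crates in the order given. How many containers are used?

15 containers

28 m³ → container 1 (remaining 12 m³)
30 m³ → container 2 (remaining 10 m³)
30 m³ → container 3 (remaining 10 m³)
24 m³ → container 4 (remaining 16 m³)
37 m³ → container 5 (remaining 3 m³)
39 m³ → container 6 (remaining 1 m³)
37 m³ → container 7 (remaining 3 m³)
26 m³ → container 8 (remaining 14 m³)
22 m³ → container 9 (remaining 18 m³)
30 m³ → container 10 (remaining 10 m³)
24 m³ → container 11 (remaining 16 m³)
29 m³ → container 12 (remaining 11 m³)
37 m³ → container 13 (remaining 3 m³)
26 m³ → container 14 (remaining 14 m³)
7 m³ → container 14 (remaining 7 m³)
25 m³ → container 15 (remaining 15 m³)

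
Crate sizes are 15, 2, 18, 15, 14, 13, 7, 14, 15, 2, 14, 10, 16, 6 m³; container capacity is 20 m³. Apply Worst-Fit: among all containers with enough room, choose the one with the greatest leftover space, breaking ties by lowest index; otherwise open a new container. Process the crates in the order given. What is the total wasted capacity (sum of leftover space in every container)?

39

15 m³ → container 1 (remaining 5 m³)
2 m³ → container 1 (remaining 3 m³)
18 m³ → container 2 (remaining 2 m³)
15 m³ → container 3 (remaining 5 m³)
14 m³ → container 4 (remaining 6 m³)
13 m³ → container 5 (remaining 7 m³)
7 m³ → container 5 (remaining 0 m³)
14 m³ → container 6 (remaining 6 m³)
15 m³ → container 7 (remaining 5 m³)
2 m³ → container 4 (remaining 4 m³)
14 m³ → container 8 (remaining 6 m³)
10 m³ → container 9 (remaining 10 m³)
16 m³ → container 10 (remaining 4 m³)
6 m³ → container 9 (remaining 4 m³)
10 containers × 20 m³ = 200 m³; used 161 m³; unused 39 m³.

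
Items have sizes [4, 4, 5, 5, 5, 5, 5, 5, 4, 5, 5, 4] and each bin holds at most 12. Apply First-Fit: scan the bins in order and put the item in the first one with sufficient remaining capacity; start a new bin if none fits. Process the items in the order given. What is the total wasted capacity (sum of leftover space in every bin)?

4 → bin 1 (remaining 8)
4 → bin 1 (remaining 4)
5 → bin 2 (remaining 7)
5 → bin 2 (remaining 2)
5 → bin 3 (remaining 7)
5 → bin 3 (remaining 2)
5 → bin 4 (remaining 7)
5 → bin 4 (remaining 2)
4 → bin 1 (remaining 0)
5 → bin 5 (remaining 7)
5 → bin 5 (remaining 2)
4 → bin 6 (remaining 8)
6 bins × 12 = 72; used 56; unused 16.

16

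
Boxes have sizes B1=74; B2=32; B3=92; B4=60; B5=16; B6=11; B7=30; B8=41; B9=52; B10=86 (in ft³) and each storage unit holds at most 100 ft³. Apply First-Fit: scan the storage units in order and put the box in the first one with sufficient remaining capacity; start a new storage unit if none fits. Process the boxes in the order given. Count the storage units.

Put B1 (74 ft³) in storage unit 1; 26 ft³ remain.
Put B2 (32 ft³) in storage unit 2; 68 ft³ remain.
Put B3 (92 ft³) in storage unit 3; 8 ft³ remain.
Put B4 (60 ft³) in storage unit 2; 8 ft³ remain.
Put B5 (16 ft³) in storage unit 1; 10 ft³ remain.
Put B6 (11 ft³) in storage unit 4; 89 ft³ remain.
Put B7 (30 ft³) in storage unit 4; 59 ft³ remain.
Put B8 (41 ft³) in storage unit 4; 18 ft³ remain.
Put B9 (52 ft³) in storage unit 5; 48 ft³ remain.
Put B10 (86 ft³) in storage unit 6; 14 ft³ remain.
Final storage units: [74,16] [32,60] [92] [11,30,41] [52] [86].

6 storage units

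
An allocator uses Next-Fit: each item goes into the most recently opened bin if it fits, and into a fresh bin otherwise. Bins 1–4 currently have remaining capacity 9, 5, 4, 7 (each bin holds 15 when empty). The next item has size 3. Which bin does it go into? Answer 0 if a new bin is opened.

4

Next-Fit only looks at bin 4, which has 7 free.
3 fits there.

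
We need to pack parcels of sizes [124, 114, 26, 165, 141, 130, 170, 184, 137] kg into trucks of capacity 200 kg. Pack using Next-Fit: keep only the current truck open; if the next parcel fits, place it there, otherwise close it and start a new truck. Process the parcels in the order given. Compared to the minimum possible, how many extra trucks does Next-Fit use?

0

Next-Fit: [124] [114,26] [165] [141] [130] [170] [184] [137] → 8 trucks.
8 parcels exceed 100 kg (half the capacity), and no two of those can share a truck, so at least 8 trucks are needed.
So 8 is already optimal.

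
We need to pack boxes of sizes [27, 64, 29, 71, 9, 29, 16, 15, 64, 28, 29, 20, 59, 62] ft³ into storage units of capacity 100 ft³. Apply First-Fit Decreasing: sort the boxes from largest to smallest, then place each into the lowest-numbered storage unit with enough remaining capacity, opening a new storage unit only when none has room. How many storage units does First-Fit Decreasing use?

Sorted descending: 71, 64, 64, 62, 59, 29, 29, 29, 28, 27, 20, 16, 15, 9.
Put 71 ft³ in storage unit 1; 29 ft³ remain.
Put 64 ft³ in storage unit 2; 36 ft³ remain.
Put 64 ft³ in storage unit 3; 36 ft³ remain.
Put 62 ft³ in storage unit 4; 38 ft³ remain.
Put 59 ft³ in storage unit 5; 41 ft³ remain.
Put 29 ft³ in storage unit 1; 0 ft³ remain.
Put 29 ft³ in storage unit 2; 7 ft³ remain.
Put 29 ft³ in storage unit 3; 7 ft³ remain.
Put 28 ft³ in storage unit 4; 10 ft³ remain.
Put 27 ft³ in storage unit 5; 14 ft³ remain.
Put 20 ft³ in storage unit 6; 80 ft³ remain.
Put 16 ft³ in storage unit 6; 64 ft³ remain.
Put 15 ft³ in storage unit 6; 49 ft³ remain.
Put 9 ft³ in storage unit 4; 1 ft³ remain.
Final storage units: [71,29] [64,29] [64,29] [62,28,9] [59,27] [20,16,15].

6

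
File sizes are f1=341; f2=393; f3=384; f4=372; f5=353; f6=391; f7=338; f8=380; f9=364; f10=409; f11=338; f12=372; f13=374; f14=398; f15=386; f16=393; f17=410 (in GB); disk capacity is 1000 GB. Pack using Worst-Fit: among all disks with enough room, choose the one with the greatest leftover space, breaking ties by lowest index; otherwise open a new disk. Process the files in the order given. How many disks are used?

Put f1 (341 GB) in disk 1; 659 GB remain.
Put f2 (393 GB) in disk 1; 266 GB remain.
Put f3 (384 GB) in disk 2; 616 GB remain.
Put f4 (372 GB) in disk 2; 244 GB remain.
Put f5 (353 GB) in disk 3; 647 GB remain.
Put f6 (391 GB) in disk 3; 256 GB remain.
Put f7 (338 GB) in disk 4; 662 GB remain.
Put f8 (380 GB) in disk 4; 282 GB remain.
Put f9 (364 GB) in disk 5; 636 GB remain.
Put f10 (409 GB) in disk 5; 227 GB remain.
Put f11 (338 GB) in disk 6; 662 GB remain.
Put f12 (372 GB) in disk 6; 290 GB remain.
Put f13 (374 GB) in disk 7; 626 GB remain.
Put f14 (398 GB) in disk 7; 228 GB remain.
Put f15 (386 GB) in disk 8; 614 GB remain.
Put f16 (393 GB) in disk 8; 221 GB remain.
Put f17 (410 GB) in disk 9; 590 GB remain.
Final disks: [341,393] [384,372] [353,391] [338,380] [364,409] [338,372] [374,398] [386,393] [410].

9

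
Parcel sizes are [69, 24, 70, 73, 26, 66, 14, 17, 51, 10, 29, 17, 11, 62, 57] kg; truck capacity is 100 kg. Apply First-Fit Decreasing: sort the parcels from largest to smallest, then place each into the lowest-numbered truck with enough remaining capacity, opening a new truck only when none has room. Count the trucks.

7 trucks

Sorted descending: 73, 70, 69, 66, 62, 57, 51, 29, 26, 24, 17, 17, 14, 11, 10.
73 kg → truck 1 (remaining 27 kg)
70 kg → truck 2 (remaining 30 kg)
69 kg → truck 3 (remaining 31 kg)
66 kg → truck 4 (remaining 34 kg)
62 kg → truck 5 (remaining 38 kg)
57 kg → truck 6 (remaining 43 kg)
51 kg → truck 7 (remaining 49 kg)
29 kg → truck 2 (remaining 1 kg)
26 kg → truck 1 (remaining 1 kg)
24 kg → truck 3 (remaining 7 kg)
17 kg → truck 4 (remaining 17 kg)
17 kg → truck 4 (remaining 0 kg)
14 kg → truck 5 (remaining 24 kg)
11 kg → truck 5 (remaining 13 kg)
10 kg → truck 5 (remaining 3 kg)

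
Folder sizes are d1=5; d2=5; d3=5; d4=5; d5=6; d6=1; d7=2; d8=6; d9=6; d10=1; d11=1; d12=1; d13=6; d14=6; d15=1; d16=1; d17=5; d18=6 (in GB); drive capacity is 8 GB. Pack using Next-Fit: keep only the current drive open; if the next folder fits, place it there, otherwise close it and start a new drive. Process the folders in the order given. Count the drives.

11 drives

Put d1 (5 GB) in drive 1; 3 GB remain.
Put d2 (5 GB) in drive 2; 3 GB remain.
Put d3 (5 GB) in drive 3; 3 GB remain.
Put d4 (5 GB) in drive 4; 3 GB remain.
Put d5 (6 GB) in drive 5; 2 GB remain.
Put d6 (1 GB) in drive 5; 1 GB remain.
Put d7 (2 GB) in drive 6; 6 GB remain.
Put d8 (6 GB) in drive 6; 0 GB remain.
Put d9 (6 GB) in drive 7; 2 GB remain.
Put d10 (1 GB) in drive 7; 1 GB remain.
Put d11 (1 GB) in drive 7; 0 GB remain.
Put d12 (1 GB) in drive 8; 7 GB remain.
Put d13 (6 GB) in drive 8; 1 GB remain.
Put d14 (6 GB) in drive 9; 2 GB remain.
Put d15 (1 GB) in drive 9; 1 GB remain.
Put d16 (1 GB) in drive 9; 0 GB remain.
Put d17 (5 GB) in drive 10; 3 GB remain.
Put d18 (6 GB) in drive 11; 2 GB remain.
Final drives: [5] [5] [5] [5] [6,1] [2,6] [6,1,1] [1,6] [6,1,1] [5] [6].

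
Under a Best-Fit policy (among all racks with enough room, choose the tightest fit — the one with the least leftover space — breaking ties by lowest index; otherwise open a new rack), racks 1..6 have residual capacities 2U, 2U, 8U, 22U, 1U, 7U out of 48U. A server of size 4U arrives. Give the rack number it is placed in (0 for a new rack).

6

Racks with room: rack 3 (8U), rack 4 (22U), rack 6 (7U).
Tightest fit is rack 6 with 7U free.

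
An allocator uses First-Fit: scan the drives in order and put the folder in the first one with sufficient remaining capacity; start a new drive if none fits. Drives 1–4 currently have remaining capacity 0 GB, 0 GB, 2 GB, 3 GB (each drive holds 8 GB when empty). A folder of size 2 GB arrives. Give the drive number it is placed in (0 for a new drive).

3

Drives with room: drive 3 (2 GB), drive 4 (3 GB).
The first with room is drive 3.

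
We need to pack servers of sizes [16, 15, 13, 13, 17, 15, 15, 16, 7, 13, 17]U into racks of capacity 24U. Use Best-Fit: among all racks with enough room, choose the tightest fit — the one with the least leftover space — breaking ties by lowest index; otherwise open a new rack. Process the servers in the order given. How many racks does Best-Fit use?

rack 1: place 16U, 8U left
rack 2: place 15U, 9U left
rack 3: place 13U, 11U left
rack 4: place 13U, 11U left
rack 5: place 17U, 7U left
rack 6: place 15U, 9U left
rack 7: place 15U, 9U left
rack 8: place 16U, 8U left
rack 5: place 7U, 0U left
rack 9: place 13U, 11U left
rack 10: place 17U, 7U left
Final racks: [16] [15] [13] [13] [17,7] [15] [15] [16] [13] [17].

10 racks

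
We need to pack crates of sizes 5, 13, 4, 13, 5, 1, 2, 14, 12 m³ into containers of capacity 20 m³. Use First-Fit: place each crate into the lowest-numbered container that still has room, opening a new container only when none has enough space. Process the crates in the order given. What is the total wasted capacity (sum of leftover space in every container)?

11

container 1: place 5 m³, 15 m³ left
container 1: place 13 m³, 2 m³ left
container 2: place 4 m³, 16 m³ left
container 2: place 13 m³, 3 m³ left
container 3: place 5 m³, 15 m³ left
container 1: place 1 m³, 1 m³ left
container 2: place 2 m³, 1 m³ left
container 3: place 14 m³, 1 m³ left
container 4: place 12 m³, 8 m³ left
4 containers × 20 m³ = 80 m³; used 69 m³; unused 11 m³.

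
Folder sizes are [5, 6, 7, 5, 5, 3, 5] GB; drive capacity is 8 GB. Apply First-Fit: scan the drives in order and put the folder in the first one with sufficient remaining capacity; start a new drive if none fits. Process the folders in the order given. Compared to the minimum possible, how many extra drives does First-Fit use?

0

First-Fit: [5,3] [6] [7] [5] [5] [5] → 6 drives.
6 folders exceed 4 GB (half the capacity), and no two of those can share a drive, so at least 6 drives are needed.
So 6 is already optimal.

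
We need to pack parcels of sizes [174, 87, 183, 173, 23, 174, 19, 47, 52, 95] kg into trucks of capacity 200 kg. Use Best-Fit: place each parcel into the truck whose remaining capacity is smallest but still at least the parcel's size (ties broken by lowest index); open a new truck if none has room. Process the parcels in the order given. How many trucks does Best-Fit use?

Put 174 kg in truck 1; 26 kg remain.
Put 87 kg in truck 2; 113 kg remain.
Put 183 kg in truck 3; 17 kg remain.
Put 173 kg in truck 4; 27 kg remain.
Put 23 kg in truck 1; 3 kg remain.
Put 174 kg in truck 5; 26 kg remain.
Put 19 kg in truck 5; 7 kg remain.
Put 47 kg in truck 2; 66 kg remain.
Put 52 kg in truck 2; 14 kg remain.
Put 95 kg in truck 6; 105 kg remain.

6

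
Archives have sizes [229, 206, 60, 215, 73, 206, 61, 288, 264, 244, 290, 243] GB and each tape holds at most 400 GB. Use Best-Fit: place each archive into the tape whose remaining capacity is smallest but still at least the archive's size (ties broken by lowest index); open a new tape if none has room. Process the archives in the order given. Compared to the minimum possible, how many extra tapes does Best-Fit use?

0

Best-Fit: [229,60,73] [206] [215,61] [206] [288] [264] [244] [290] [243] → 9 tapes.
9 archives exceed 200 GB (half the capacity), and no two of those can share a tape, so at least 9 tapes are needed.
So 9 is already optimal.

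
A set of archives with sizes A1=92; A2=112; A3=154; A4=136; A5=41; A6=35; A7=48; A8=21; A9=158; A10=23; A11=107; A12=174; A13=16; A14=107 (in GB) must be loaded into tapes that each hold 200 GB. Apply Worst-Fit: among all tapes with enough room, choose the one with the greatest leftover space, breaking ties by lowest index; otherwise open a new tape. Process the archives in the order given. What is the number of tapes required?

tape 1: place A1 (92 GB), 108 GB left
tape 2: place A2 (112 GB), 88 GB left
tape 3: place A3 (154 GB), 46 GB left
tape 4: place A4 (136 GB), 64 GB left
tape 1: place A5 (41 GB), 67 GB left
tape 2: place A6 (35 GB), 53 GB left
tape 1: place A7 (48 GB), 19 GB left
tape 4: place A8 (21 GB), 43 GB left
tape 5: place A9 (158 GB), 42 GB left
tape 2: place A10 (23 GB), 30 GB left
tape 6: place A11 (107 GB), 93 GB left
tape 7: place A12 (174 GB), 26 GB left
tape 6: place A13 (16 GB), 77 GB left
tape 8: place A14 (107 GB), 93 GB left

8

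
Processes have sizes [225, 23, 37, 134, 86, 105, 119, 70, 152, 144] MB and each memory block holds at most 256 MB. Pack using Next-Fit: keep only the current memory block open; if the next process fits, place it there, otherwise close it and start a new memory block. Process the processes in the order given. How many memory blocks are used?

225 MB → memory block 1 (remaining 31 MB)
23 MB → memory block 1 (remaining 8 MB)
37 MB → memory block 2 (remaining 219 MB)
134 MB → memory block 2 (remaining 85 MB)
86 MB → memory block 3 (remaining 170 MB)
105 MB → memory block 3 (remaining 65 MB)
119 MB → memory block 4 (remaining 137 MB)
70 MB → memory block 4 (remaining 67 MB)
152 MB → memory block 5 (remaining 104 MB)
144 MB → memory block 6 (remaining 112 MB)

6 memory blocks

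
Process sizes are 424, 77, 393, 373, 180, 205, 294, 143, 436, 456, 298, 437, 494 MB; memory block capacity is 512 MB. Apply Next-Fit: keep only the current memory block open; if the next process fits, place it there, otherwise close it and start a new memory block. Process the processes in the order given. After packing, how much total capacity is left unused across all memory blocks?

910

memory block 1: place 424 MB, 88 MB left
memory block 1: place 77 MB, 11 MB left
memory block 2: place 393 MB, 119 MB left
memory block 3: place 373 MB, 139 MB left
memory block 4: place 180 MB, 332 MB left
memory block 4: place 205 MB, 127 MB left
memory block 5: place 294 MB, 218 MB left
memory block 5: place 143 MB, 75 MB left
memory block 6: place 436 MB, 76 MB left
memory block 7: place 456 MB, 56 MB left
memory block 8: place 298 MB, 214 MB left
memory block 9: place 437 MB, 75 MB left
memory block 10: place 494 MB, 18 MB left
10 memory blocks × 512 MB = 5120 MB; used 4210 MB; unused 910 MB.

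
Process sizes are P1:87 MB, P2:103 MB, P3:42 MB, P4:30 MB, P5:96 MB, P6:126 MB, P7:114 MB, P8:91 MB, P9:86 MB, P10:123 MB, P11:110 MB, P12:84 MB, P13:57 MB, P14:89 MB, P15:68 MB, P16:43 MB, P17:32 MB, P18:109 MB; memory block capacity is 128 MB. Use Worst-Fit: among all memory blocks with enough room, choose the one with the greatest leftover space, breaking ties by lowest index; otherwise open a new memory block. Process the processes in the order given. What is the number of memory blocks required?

Put P1 (87 MB) in memory block 1; 41 MB remain.
Put P2 (103 MB) in memory block 2; 25 MB remain.
Put P3 (42 MB) in memory block 3; 86 MB remain.
Put P4 (30 MB) in memory block 3; 56 MB remain.
Put P5 (96 MB) in memory block 4; 32 MB remain.
Put P6 (126 MB) in memory block 5; 2 MB remain.
Put P7 (114 MB) in memory block 6; 14 MB remain.
Put P8 (91 MB) in memory block 7; 37 MB remain.
Put P9 (86 MB) in memory block 8; 42 MB remain.
Put P10 (123 MB) in memory block 9; 5 MB remain.
Put P11 (110 MB) in memory block 10; 18 MB remain.
Put P12 (84 MB) in memory block 11; 44 MB remain.
Put P13 (57 MB) in memory block 12; 71 MB remain.
Put P14 (89 MB) in memory block 13; 39 MB remain.
Put P15 (68 MB) in memory block 12; 3 MB remain.
Put P16 (43 MB) in memory block 3; 13 MB remain.
Put P17 (32 MB) in memory block 11; 12 MB remain.
Put P18 (109 MB) in memory block 14; 19 MB remain.

14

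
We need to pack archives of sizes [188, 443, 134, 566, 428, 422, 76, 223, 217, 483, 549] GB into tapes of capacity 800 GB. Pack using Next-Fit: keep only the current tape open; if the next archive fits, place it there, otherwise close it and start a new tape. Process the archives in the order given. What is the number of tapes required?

188 GB → tape 1 (remaining 612 GB)
443 GB → tape 1 (remaining 169 GB)
134 GB → tape 1 (remaining 35 GB)
566 GB → tape 2 (remaining 234 GB)
428 GB → tape 3 (remaining 372 GB)
422 GB → tape 4 (remaining 378 GB)
76 GB → tape 4 (remaining 302 GB)
223 GB → tape 4 (remaining 79 GB)
217 GB → tape 5 (remaining 583 GB)
483 GB → tape 5 (remaining 100 GB)
549 GB → tape 6 (remaining 251 GB)
Final tapes: [188,443,134] [566] [428] [422,76,223] [217,483] [549].

6 tapes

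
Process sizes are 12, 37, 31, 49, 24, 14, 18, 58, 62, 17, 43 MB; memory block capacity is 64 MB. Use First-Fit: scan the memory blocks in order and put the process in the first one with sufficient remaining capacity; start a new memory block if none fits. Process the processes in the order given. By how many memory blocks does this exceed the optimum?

First-Fit: [12,37,14] [31,24] [49] [18,17] [58] [62] [43] → 7 memory blocks.
Total size 365 MB; any packing needs at least ⌈365/64⌉ = 6 memory blocks.
An optimal packing achieves that bound: [62] [58] [49,14] [43,18] [37,24] [31,17,12] → 6 memory blocks.
Excess: 7 − 6 = 1.

1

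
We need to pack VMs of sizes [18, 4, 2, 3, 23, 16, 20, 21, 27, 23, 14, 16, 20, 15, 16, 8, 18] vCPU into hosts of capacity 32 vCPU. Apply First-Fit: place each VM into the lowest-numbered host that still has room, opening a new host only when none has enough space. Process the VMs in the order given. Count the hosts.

host 1: place 18 vCPU, 14 vCPU left
host 1: place 4 vCPU, 10 vCPU left
host 1: place 2 vCPU, 8 vCPU left
host 1: place 3 vCPU, 5 vCPU left
host 2: place 23 vCPU, 9 vCPU left
host 3: place 16 vCPU, 16 vCPU left
host 4: place 20 vCPU, 12 vCPU left
host 5: place 21 vCPU, 11 vCPU left
host 6: place 27 vCPU, 5 vCPU left
host 7: place 23 vCPU, 9 vCPU left
host 3: place 14 vCPU, 2 vCPU left
host 8: place 16 vCPU, 16 vCPU left
host 9: place 20 vCPU, 12 vCPU left
host 8: place 15 vCPU, 1 vCPU left
host 10: place 16 vCPU, 16 vCPU left
host 2: place 8 vCPU, 1 vCPU left
host 11: place 18 vCPU, 14 vCPU left
Final hosts: [18,4,2,3] [23,8] [16,14] [20] [21] [27] [23] [16,15] [20] [16] [18].

11 hosts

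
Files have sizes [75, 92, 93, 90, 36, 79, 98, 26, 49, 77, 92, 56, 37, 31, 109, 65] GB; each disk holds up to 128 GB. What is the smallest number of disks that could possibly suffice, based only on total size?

Total size = 75 + 92 + 93 + 90 + 36 + 79 + 98 + 26 + 49 + 77 + 92 + 56 + 37 + 31 + 109 + 65 = 1105 GB.
⌈1105 / 128⌉ = 9.

9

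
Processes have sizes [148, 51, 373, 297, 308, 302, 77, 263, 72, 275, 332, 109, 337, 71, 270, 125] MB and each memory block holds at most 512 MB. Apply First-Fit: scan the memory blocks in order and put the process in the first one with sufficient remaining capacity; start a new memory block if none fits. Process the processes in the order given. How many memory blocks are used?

memory block 1: place 148 MB, 364 MB left
memory block 1: place 51 MB, 313 MB left
memory block 2: place 373 MB, 139 MB left
memory block 1: place 297 MB, 16 MB left
memory block 3: place 308 MB, 204 MB left
memory block 4: place 302 MB, 210 MB left
memory block 2: place 77 MB, 62 MB left
memory block 5: place 263 MB, 249 MB left
memory block 3: place 72 MB, 132 MB left
memory block 6: place 275 MB, 237 MB left
memory block 7: place 332 MB, 180 MB left
memory block 3: place 109 MB, 23 MB left
memory block 8: place 337 MB, 175 MB left
memory block 4: place 71 MB, 139 MB left
memory block 9: place 270 MB, 242 MB left
memory block 4: place 125 MB, 14 MB left

9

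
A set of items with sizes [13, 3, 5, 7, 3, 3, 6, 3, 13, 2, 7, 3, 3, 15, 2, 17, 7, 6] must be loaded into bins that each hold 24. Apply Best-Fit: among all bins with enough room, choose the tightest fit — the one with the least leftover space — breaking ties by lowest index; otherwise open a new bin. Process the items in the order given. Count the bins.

5

Put 13 in bin 1; 11 remain.
Put 3 in bin 1; 8 remain.
Put 5 in bin 1; 3 remain.
Put 7 in bin 2; 17 remain.
Put 3 in bin 1; 0 remain.
Put 3 in bin 2; 14 remain.
Put 6 in bin 2; 8 remain.
Put 3 in bin 2; 5 remain.
Put 13 in bin 3; 11 remain.
Put 2 in bin 2; 3 remain.
Put 7 in bin 3; 4 remain.
Put 3 in bin 2; 0 remain.
Put 3 in bin 3; 1 remain.
Put 15 in bin 4; 9 remain.
Put 2 in bin 4; 7 remain.
Put 17 in bin 5; 7 remain.
Put 7 in bin 4; 0 remain.
Put 6 in bin 5; 1 remain.
Final bins: [13,3,5,3] [7,3,6,3,2,3] [13,7,3] [15,2,7] [17,6].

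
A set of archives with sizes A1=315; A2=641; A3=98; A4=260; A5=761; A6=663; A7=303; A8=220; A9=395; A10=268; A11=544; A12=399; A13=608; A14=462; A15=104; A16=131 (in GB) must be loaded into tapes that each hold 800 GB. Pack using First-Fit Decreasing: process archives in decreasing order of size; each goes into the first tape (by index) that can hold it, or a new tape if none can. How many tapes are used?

Sorted descending: 761, 663, 641, 608, 544, 462, 399, 395, 315, 303, 268, 260, 220, 131, 104, 98.
tape 1: place 761 GB, 39 GB left
tape 2: place 663 GB, 137 GB left
tape 3: place 641 GB, 159 GB left
tape 4: place 608 GB, 192 GB left
tape 5: place 544 GB, 256 GB left
tape 6: place 462 GB, 338 GB left
tape 7: place 399 GB, 401 GB left
tape 7: place 395 GB, 6 GB left
tape 6: place 315 GB, 23 GB left
tape 8: place 303 GB, 497 GB left
tape 8: place 268 GB, 229 GB left
tape 9: place 260 GB, 540 GB left
tape 5: place 220 GB, 36 GB left
tape 2: place 131 GB, 6 GB left
tape 3: place 104 GB, 55 GB left
tape 4: place 98 GB, 94 GB left
Final tapes: [761] [663,131] [641,104] [608,98] [544,220] [462,315] [399,395] [303,268] [260].

9 tapes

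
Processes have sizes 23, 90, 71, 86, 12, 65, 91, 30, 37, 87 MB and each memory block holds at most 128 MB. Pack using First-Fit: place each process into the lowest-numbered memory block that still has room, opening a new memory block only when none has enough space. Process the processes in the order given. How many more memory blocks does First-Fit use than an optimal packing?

First-Fit: [23,90,12] [71,30] [86,37] [65] [91] [87] → 6 memory blocks.
6 processes exceed 64 MB (half the capacity), and no two of those can share a memory block, so at least 6 memory blocks are needed.
So 6 is already optimal.

0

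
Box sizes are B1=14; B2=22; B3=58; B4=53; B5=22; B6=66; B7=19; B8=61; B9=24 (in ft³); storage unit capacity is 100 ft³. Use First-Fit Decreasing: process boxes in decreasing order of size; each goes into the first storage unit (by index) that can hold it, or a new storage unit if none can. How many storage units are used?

4 storage units

Sorted descending: 66, 61, 58, 53, 24, 22, 22, 19, 14.
storage unit 1: place 66 ft³, 34 ft³ left
storage unit 2: place 61 ft³, 39 ft³ left
storage unit 3: place 58 ft³, 42 ft³ left
storage unit 4: place 53 ft³, 47 ft³ left
storage unit 1: place 24 ft³, 10 ft³ left
storage unit 2: place 22 ft³, 17 ft³ left
storage unit 3: place 22 ft³, 20 ft³ left
storage unit 3: place 19 ft³, 1 ft³ left
storage unit 2: place 14 ft³, 3 ft³ left
Final storage units: [66,24] [61,22,14] [58,22,19] [53].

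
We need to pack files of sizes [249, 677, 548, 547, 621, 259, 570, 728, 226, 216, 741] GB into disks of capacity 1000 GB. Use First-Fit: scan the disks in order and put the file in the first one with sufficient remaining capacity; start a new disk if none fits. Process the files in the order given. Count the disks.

7

249 GB → disk 1 (remaining 751 GB)
677 GB → disk 1 (remaining 74 GB)
548 GB → disk 2 (remaining 452 GB)
547 GB → disk 3 (remaining 453 GB)
621 GB → disk 4 (remaining 379 GB)
259 GB → disk 2 (remaining 193 GB)
570 GB → disk 5 (remaining 430 GB)
728 GB → disk 6 (remaining 272 GB)
226 GB → disk 3 (remaining 227 GB)
216 GB → disk 3 (remaining 11 GB)
741 GB → disk 7 (remaining 259 GB)
Final disks: [249,677] [548,259] [547,226,216] [621] [570] [728] [741].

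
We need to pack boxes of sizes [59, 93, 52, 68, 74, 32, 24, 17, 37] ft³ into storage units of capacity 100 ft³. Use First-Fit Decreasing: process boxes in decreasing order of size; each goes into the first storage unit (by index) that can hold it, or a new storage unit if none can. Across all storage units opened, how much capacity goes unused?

Sorted descending: 93, 74, 68, 59, 52, 37, 32, 24, 17.
Put 93 ft³ in storage unit 1; 7 ft³ remain.
Put 74 ft³ in storage unit 2; 26 ft³ remain.
Put 68 ft³ in storage unit 3; 32 ft³ remain.
Put 59 ft³ in storage unit 4; 41 ft³ remain.
Put 52 ft³ in storage unit 5; 48 ft³ remain.
Put 37 ft³ in storage unit 4; 4 ft³ remain.
Put 32 ft³ in storage unit 3; 0 ft³ remain.
Put 24 ft³ in storage unit 2; 2 ft³ remain.
Put 17 ft³ in storage unit 5; 31 ft³ remain.
5 storage units × 100 ft³ = 500 ft³; used 456 ft³; unused 44 ft³.

44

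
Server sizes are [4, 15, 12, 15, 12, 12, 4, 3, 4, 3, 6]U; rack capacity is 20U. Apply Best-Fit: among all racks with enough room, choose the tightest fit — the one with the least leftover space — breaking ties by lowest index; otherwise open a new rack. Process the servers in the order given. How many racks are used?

5 racks

rack 1: place 4U, 16U left
rack 1: place 15U, 1U left
rack 2: place 12U, 8U left
rack 3: place 15U, 5U left
rack 4: place 12U, 8U left
rack 5: place 12U, 8U left
rack 3: place 4U, 1U left
rack 2: place 3U, 5U left
rack 2: place 4U, 1U left
rack 4: place 3U, 5U left
rack 5: place 6U, 2U left
Final racks: [4,15] [12,3,4] [15,4] [12,3] [12,6].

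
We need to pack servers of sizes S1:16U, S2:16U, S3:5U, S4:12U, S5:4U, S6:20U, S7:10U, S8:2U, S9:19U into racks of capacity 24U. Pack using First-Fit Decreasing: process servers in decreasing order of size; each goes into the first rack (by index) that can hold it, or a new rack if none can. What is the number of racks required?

5

Sorted descending: 20, 19, 16, 16, 12, 10, 5, 4, 2.
rack 1: place 20U, 4U left
rack 2: place 19U, 5U left
rack 3: place 16U, 8U left
rack 4: place 16U, 8U left
rack 5: place 12U, 12U left
rack 5: place 10U, 2U left
rack 2: place 5U, 0U left
rack 1: place 4U, 0U left
rack 3: place 2U, 6U left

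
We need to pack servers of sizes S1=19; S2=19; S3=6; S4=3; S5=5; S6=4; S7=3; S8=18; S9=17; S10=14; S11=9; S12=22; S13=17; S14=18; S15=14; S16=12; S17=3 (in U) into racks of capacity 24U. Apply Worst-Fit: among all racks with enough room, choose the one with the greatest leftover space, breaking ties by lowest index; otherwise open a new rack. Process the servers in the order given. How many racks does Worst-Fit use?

rack 1: place S1 (19U), 5U left
rack 2: place S2 (19U), 5U left
rack 3: place S3 (6U), 18U left
rack 3: place S4 (3U), 15U left
rack 3: place S5 (5U), 10U left
rack 3: place S6 (4U), 6U left
rack 3: place S7 (3U), 3U left
rack 4: place S8 (18U), 6U left
rack 5: place S9 (17U), 7U left
rack 6: place S10 (14U), 10U left
rack 6: place S11 (9U), 1U left
rack 7: place S12 (22U), 2U left
rack 8: place S13 (17U), 7U left
rack 9: place S14 (18U), 6U left
rack 10: place S15 (14U), 10U left
rack 11: place S16 (12U), 12U left
rack 11: place S17 (3U), 9U left
Final racks: [19] [19] [6,3,5,4,3] [18] [17] [14,9] [22] [17] [18] [14] [12,3].

11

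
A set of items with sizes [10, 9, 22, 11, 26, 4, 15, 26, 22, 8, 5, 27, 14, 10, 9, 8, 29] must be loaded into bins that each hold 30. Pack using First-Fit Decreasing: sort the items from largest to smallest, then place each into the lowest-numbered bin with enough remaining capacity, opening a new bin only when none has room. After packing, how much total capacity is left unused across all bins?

15

Sorted descending: 29, 27, 26, 26, 22, 22, 15, 14, 11, 10, 10, 9, 9, 8, 8, 5, 4.
29 → bin 1 (remaining 1)
27 → bin 2 (remaining 3)
26 → bin 3 (remaining 4)
26 → bin 4 (remaining 4)
22 → bin 5 (remaining 8)
22 → bin 6 (remaining 8)
15 → bin 7 (remaining 15)
14 → bin 7 (remaining 1)
11 → bin 8 (remaining 19)
10 → bin 8 (remaining 9)
10 → bin 9 (remaining 20)
9 → bin 8 (remaining 0)
9 → bin 9 (remaining 11)
8 → bin 5 (remaining 0)
8 → bin 6 (remaining 0)
5 → bin 9 (remaining 6)
4 → bin 3 (remaining 0)
9 bins × 30 = 270; used 255; unused 15.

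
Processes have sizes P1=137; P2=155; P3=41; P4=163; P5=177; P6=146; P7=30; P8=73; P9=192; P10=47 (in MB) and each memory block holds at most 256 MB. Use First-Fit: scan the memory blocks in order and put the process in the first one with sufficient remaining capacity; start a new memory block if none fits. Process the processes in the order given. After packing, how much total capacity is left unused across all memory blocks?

375

P1 (137 MB) → memory block 1 (remaining 119 MB)
P2 (155 MB) → memory block 2 (remaining 101 MB)
P3 (41 MB) → memory block 1 (remaining 78 MB)
P4 (163 MB) → memory block 3 (remaining 93 MB)
P5 (177 MB) → memory block 4 (remaining 79 MB)
P6 (146 MB) → memory block 5 (remaining 110 MB)
P7 (30 MB) → memory block 1 (remaining 48 MB)
P8 (73 MB) → memory block 2 (remaining 28 MB)
P9 (192 MB) → memory block 6 (remaining 64 MB)
P10 (47 MB) → memory block 1 (remaining 1 MB)
6 memory blocks × 256 MB = 1536 MB; used 1161 MB; unused 375 MB.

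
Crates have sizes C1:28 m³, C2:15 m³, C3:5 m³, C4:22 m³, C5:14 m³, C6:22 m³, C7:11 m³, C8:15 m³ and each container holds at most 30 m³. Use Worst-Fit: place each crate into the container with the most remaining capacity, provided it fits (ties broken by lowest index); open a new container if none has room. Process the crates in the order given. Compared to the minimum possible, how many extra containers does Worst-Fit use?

Worst-Fit: [28] [15,5] [22] [14,11] [22] [15] → 6 containers.
Total size 132 m³; any packing needs at least ⌈132/30⌉ = 5 containers.
An optimal packing achieves that bound: [28] [22,5] [22] [15,15] [14,11] → 5 containers.
Excess: 6 − 5 = 1.

1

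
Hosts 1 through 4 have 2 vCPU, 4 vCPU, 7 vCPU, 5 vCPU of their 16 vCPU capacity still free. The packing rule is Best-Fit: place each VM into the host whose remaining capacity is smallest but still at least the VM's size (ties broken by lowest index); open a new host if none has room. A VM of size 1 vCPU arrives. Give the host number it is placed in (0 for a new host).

Hosts with room: host 1 (2 vCPU), host 2 (4 vCPU), host 3 (7 vCPU), host 4 (5 vCPU).
Tightest fit is host 1 with 2 vCPU free.

1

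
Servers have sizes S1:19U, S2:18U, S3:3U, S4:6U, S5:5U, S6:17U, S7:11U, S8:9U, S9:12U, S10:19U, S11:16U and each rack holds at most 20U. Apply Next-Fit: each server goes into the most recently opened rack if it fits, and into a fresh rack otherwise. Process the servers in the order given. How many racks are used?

Put S1 (19U) in rack 1; 1U remain.
Put S2 (18U) in rack 2; 2U remain.
Put S3 (3U) in rack 3; 17U remain.
Put S4 (6U) in rack 3; 11U remain.
Put S5 (5U) in rack 3; 6U remain.
Put S6 (17U) in rack 4; 3U remain.
Put S7 (11U) in rack 5; 9U remain.
Put S8 (9U) in rack 5; 0U remain.
Put S9 (12U) in rack 6; 8U remain.
Put S10 (19U) in rack 7; 1U remain.
Put S11 (16U) in rack 8; 4U remain.

8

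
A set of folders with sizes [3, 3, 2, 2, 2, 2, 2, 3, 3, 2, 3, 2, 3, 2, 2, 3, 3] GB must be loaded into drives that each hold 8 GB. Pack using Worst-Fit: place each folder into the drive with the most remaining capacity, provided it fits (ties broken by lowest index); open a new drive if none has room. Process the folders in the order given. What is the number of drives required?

6 drives

Put 3 GB in drive 1; 5 GB remain.
Put 3 GB in drive 1; 2 GB remain.
Put 2 GB in drive 1; 0 GB remain.
Put 2 GB in drive 2; 6 GB remain.
Put 2 GB in drive 2; 4 GB remain.
Put 2 GB in drive 2; 2 GB remain.
Put 2 GB in drive 2; 0 GB remain.
Put 3 GB in drive 3; 5 GB remain.
Put 3 GB in drive 3; 2 GB remain.
Put 2 GB in drive 3; 0 GB remain.
Put 3 GB in drive 4; 5 GB remain.
Put 2 GB in drive 4; 3 GB remain.
Put 3 GB in drive 4; 0 GB remain.
Put 2 GB in drive 5; 6 GB remain.
Put 2 GB in drive 5; 4 GB remain.
Put 3 GB in drive 5; 1 GB remain.
Put 3 GB in drive 6; 5 GB remain.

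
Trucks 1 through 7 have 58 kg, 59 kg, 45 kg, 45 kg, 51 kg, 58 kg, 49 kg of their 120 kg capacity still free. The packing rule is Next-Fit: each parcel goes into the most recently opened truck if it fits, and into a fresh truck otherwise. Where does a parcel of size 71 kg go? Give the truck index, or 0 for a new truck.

Next-Fit only looks at truck 7, which has 49 kg free.
71 kg does not fit, so a new truck is opened.

0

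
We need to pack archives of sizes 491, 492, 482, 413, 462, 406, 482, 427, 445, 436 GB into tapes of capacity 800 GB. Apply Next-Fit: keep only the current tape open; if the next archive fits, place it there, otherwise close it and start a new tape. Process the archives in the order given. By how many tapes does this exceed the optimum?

Next-Fit: [491] [492] [482] [413] [462] [406] [482] [427] [445] [436] → 10 tapes.
10 archives exceed 400 GB (half the capacity), and no two of those can share a tape, so at least 10 tapes are needed.
So 10 is already optimal.

0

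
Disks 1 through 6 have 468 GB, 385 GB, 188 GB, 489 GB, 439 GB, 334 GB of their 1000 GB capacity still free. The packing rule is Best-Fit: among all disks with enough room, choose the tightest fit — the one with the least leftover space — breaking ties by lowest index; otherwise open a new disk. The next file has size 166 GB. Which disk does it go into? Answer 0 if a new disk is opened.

Disks with room: disk 1 (468 GB), disk 2 (385 GB), disk 3 (188 GB), disk 4 (489 GB), disk 5 (439 GB), disk 6 (334 GB).
Tightest fit is disk 3 with 188 GB free.

3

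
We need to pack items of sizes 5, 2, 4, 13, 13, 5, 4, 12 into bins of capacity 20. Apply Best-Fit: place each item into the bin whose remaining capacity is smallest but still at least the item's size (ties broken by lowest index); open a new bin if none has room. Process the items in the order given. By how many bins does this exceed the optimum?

Best-Fit: [5,2,4] [13,5] [13,4] [12] → 4 bins.
Total size 58; any packing needs at least ⌈58/20⌉ = 3 bins.
An optimal packing achieves that bound: [13,5,2] [13,5] [12,4,4] → 3 bins.
Excess: 4 − 3 = 1.

1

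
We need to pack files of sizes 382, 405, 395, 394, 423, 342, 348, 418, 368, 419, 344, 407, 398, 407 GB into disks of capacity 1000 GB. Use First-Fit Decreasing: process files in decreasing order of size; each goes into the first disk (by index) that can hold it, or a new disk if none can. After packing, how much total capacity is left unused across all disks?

1550

Sorted descending: 423, 419, 418, 407, 407, 405, 398, 395, 394, 382, 368, 348, 344, 342.
423 GB → disk 1 (remaining 577 GB)
419 GB → disk 1 (remaining 158 GB)
418 GB → disk 2 (remaining 582 GB)
407 GB → disk 2 (remaining 175 GB)
407 GB → disk 3 (remaining 593 GB)
405 GB → disk 3 (remaining 188 GB)
398 GB → disk 4 (remaining 602 GB)
395 GB → disk 4 (remaining 207 GB)
394 GB → disk 5 (remaining 606 GB)
382 GB → disk 5 (remaining 224 GB)
368 GB → disk 6 (remaining 632 GB)
348 GB → disk 6 (remaining 284 GB)
344 GB → disk 7 (remaining 656 GB)
342 GB → disk 7 (remaining 314 GB)
7 disks × 1000 GB = 7000 GB; used 5450 GB; unused 1550 GB.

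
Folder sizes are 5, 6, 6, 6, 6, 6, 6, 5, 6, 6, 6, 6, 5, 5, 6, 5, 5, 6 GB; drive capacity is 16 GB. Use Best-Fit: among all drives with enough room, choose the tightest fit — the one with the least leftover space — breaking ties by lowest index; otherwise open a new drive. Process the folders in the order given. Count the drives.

8

drive 1: place 5 GB, 11 GB left
drive 1: place 6 GB, 5 GB left
drive 2: place 6 GB, 10 GB left
drive 2: place 6 GB, 4 GB left
drive 3: place 6 GB, 10 GB left
drive 3: place 6 GB, 4 GB left
drive 4: place 6 GB, 10 GB left
drive 1: place 5 GB, 0 GB left
drive 4: place 6 GB, 4 GB left
drive 5: place 6 GB, 10 GB left
drive 5: place 6 GB, 4 GB left
drive 6: place 6 GB, 10 GB left
drive 6: place 5 GB, 5 GB left
drive 6: place 5 GB, 0 GB left
drive 7: place 6 GB, 10 GB left
drive 7: place 5 GB, 5 GB left
drive 7: place 5 GB, 0 GB left
drive 8: place 6 GB, 10 GB left
Final drives: [5,6,5] [6,6] [6,6] [6,6] [6,6] [6,5,5] [6,5,5] [6].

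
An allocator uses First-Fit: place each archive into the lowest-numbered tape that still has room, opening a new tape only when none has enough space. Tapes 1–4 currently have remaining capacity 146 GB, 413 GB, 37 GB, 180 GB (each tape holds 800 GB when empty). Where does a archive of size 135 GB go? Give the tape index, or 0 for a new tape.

Tapes with room: tape 1 (146 GB), tape 2 (413 GB), tape 4 (180 GB).
The first with room is tape 1.

1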